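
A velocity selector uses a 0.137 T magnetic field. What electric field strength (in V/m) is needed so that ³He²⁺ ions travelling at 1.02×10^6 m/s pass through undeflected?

E ≈ 1.40×10^5 V/m

qE = qvB ⇒ E = vB = (1.02×10^6)(0.137) = 1.40×10^5 V/m.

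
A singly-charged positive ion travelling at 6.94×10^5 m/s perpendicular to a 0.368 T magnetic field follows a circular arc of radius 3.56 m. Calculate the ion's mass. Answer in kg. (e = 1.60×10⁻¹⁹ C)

m ≈ 3.02×10^-25 kg

qvB = mv²/r ⇒ m = qBr/v.
m = (1×1.60×10^-19)(0.368)(3.56) / (6.94×10^5) = 3.02×10^-25 kg.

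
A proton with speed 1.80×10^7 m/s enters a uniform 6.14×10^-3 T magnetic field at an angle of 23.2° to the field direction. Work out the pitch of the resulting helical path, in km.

pitch ≈ 0.177 km

The velocity component along B is v∥ = v cos23.2° = 1.65×10^7 m/s.
The cyclotron period T = 2πm/(qB) = 1.07×10^-5 s is set by m, q, B alone.
Pitch = v∥·T = (1.65×10^7)(1.07×10^-5) = 177 m.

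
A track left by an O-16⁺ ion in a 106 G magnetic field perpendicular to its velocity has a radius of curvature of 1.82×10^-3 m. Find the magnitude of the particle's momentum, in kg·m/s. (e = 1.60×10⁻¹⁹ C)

p ≈ 3.09×10^-24 kg·m/s

Since qvB = mv²/r, the momentum p = mv = qBr.
p = (1×1.60×10^-19)(0.0106)(1.82×10^-3) = 3.09×10^-24 kg·m/s.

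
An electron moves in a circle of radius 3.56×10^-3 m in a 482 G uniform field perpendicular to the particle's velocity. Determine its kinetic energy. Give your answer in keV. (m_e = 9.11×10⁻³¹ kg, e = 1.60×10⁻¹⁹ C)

v = qBr/m = (1×1.60×10^-19)(0.0482)(3.56×10^-3) / (9.11×10^-31) = 3.01×10^7 m/s.
K = ½mv² = 0.5·(9.11×10^-31)·(3.01×10^7)² = 4.14×10^-16 J = 2.59 keV.

K ≈ 2.59 keV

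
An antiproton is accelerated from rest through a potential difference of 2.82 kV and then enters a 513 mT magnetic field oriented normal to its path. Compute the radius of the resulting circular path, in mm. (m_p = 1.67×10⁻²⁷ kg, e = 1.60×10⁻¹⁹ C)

The kinetic energy gained is K = qV = (1×1.60×10^-19)(2820) = 4.51×10^-16 J.
v = √(2K/m) = 7.35×10^5 m/s.
r = mv/(qB) = (1.67×10^-27)(7.35×10^5) / [(1×1.60×10^-19)(0.513)] = 0.0150 m.

r ≈ 15.0 mm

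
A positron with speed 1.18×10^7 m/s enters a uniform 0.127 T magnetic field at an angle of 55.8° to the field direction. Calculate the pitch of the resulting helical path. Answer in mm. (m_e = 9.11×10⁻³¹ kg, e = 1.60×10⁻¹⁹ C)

pitch ≈ 1.87 mm

The velocity component along B is v∥ = v cos55.8° = 6.63×10^6 m/s.
The cyclotron period T = 2πm/(qB) = 2.82×10^-10 s is set by m, q, B alone.
Pitch = v∥·T = (6.63×10^6)(2.82×10^-10) = 1.87×10^-3 m.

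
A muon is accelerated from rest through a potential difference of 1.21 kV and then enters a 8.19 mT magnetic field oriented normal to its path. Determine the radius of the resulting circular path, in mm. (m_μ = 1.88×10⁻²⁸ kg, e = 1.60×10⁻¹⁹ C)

The kinetic energy gained is K = qV = (1×1.60×10^-19)(1210) = 1.94×10^-16 J.
v = √(2K/m) = 1.44×10^6 m/s.
r = mv/(qB) = (1.88×10^-28)(1.44×10^6) / [(1×1.60×10^-19)(8.19×10^-3)] = 0.206 m.

r ≈ 206 mm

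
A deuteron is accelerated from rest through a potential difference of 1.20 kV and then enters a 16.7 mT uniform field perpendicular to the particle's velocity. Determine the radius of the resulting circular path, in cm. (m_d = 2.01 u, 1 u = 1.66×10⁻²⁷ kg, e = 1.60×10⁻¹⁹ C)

The kinetic energy gained is K = qV = (1×1.60×10^-19)(1200) = 1.92×10^-16 J.
v = √(2K/m) = 3.39×10^5 m/s.
r = mv/(qB) = (3.34×10^-27)(3.39×10^5) / [(1×1.60×10^-19)(0.0167)] = 0.424 m.

r ≈ 42.4 cm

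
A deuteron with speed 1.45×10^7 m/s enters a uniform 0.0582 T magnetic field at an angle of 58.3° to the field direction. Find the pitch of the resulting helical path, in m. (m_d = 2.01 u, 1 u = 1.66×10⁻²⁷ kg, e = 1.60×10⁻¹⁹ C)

The velocity component along B is v∥ = v cos58.3° = 7.62×10^6 m/s.
The cyclotron period T = 2πm/(qB) = 2.25×10^-6 s is set by m, q, B alone.
Pitch = v∥·T = (7.62×10^6)(2.25×10^-6) = 17.2 m.

pitch ≈ 17.2 m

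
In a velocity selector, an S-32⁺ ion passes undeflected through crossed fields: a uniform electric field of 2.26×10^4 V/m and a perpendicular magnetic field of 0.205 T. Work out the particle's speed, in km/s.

For zero net force, qE = qvB, so v = E/B.
v = (2.26×10^4) / (0.205) = 1.10×10^5 m/s.

v ≈ 110 km/s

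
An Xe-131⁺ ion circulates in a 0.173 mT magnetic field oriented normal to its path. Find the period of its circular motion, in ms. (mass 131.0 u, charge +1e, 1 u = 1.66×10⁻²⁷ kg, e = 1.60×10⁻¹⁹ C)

T ≈ 49.4 ms

The cyclotron period is independent of speed: T = 2πm/(qB).
T = 2π(2.17×10^-25) / [(1×1.60×10^-19)(1.73×10^-4)] = 0.0494 s.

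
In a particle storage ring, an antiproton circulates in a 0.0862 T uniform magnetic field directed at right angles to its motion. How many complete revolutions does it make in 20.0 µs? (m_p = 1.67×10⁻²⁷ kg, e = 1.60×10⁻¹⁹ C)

T = 2πm/(qB) = 2π(1.67×10^-27) / [(1×1.60×10^-19)(0.0862)] = 7.6080×10^-7 s.
N = t/T = 2.00×10^-5 / 7.6080×10^-7 ≈ 26.29, so 26 complete revolutions.

N = 26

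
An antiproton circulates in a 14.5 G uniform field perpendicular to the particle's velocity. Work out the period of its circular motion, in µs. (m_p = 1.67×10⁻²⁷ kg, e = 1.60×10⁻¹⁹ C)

The cyclotron period is independent of speed: T = 2πm/(qB).
T = 2π(1.67×10^-27) / [(1×1.60×10^-19)(1.45×10^-3)] = 4.52×10^-5 s.

T ≈ 45.2 µs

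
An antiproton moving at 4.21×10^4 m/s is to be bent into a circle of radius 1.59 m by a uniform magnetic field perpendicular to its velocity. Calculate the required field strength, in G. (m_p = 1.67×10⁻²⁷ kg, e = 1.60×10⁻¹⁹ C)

B ≈ 2.76 G

qvB = mv²/r gives B = mv/(qr).
B = (1.67×10^-27)(4.21×10^4) / [(1×1.60×10^-19)(1.59)] = 2.76×10^-4 T.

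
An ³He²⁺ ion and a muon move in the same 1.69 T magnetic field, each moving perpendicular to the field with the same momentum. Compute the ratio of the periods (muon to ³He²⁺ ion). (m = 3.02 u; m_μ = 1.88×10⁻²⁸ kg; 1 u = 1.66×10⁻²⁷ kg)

T = 2πm/(qB) is independent of speed, so T₂/T₁ = (m₂/q₂)/(m₁/q₁).
T_{muon}/T_{³He²⁺ ion} = (1.88×10^-28/1e) / (5.01×10^-27/2e) = 0.0750.

ratio ≈ 0.0750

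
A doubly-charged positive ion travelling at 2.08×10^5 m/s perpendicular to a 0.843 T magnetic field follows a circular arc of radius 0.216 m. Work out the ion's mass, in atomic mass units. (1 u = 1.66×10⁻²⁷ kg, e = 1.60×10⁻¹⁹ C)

qvB = mv²/r ⇒ m = qBr/v.
m = (2×1.60×10^-19)(0.843)(0.216) / (2.08×10^5) = 2.80×10^-25 kg = 169 u.

m ≈ 169 u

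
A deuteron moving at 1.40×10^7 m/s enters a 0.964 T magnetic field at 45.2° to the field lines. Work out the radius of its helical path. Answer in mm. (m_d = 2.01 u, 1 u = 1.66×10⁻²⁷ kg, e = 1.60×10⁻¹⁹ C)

Only the perpendicular component v⊥ = v sin45.2° = 9.93×10^6 m/s is bent by the field.
r = m v⊥ /(qB) = (3.34×10^-27)(9.93×10^6) / [(1×1.60×10^-19)(0.964)] = 0.215 m.

r ≈ 215 mm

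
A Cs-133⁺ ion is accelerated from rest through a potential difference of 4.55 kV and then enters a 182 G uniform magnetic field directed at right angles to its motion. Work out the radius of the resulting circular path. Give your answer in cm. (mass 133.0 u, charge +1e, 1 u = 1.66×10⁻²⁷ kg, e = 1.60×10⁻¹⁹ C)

r ≈ 616 cm

The kinetic energy gained is K = qV = (1×1.60×10^-19)(4550) = 7.28×10^-16 J.
v = √(2K/m) = 8.12×10^4 m/s.
r = mv/(qB) = (2.21×10^-25)(8.12×10^4) / [(1×1.60×10^-19)(0.0182)] = 6.16 m.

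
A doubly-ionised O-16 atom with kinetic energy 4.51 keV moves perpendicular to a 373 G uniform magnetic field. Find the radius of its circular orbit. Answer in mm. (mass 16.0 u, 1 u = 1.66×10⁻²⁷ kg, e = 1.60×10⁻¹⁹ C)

r ≈ 519 mm

Convert the energy: K = 4.51 keV = 7.22×10^-16 J.
v = √(2K/m) = √(2·7.22×10^-16/2.66×10^-26) = 2.33×10^5 m/s.
r = mv/(qB) = (2.66×10^-26)(2.33×10^5) / [(2×1.60×10^-19)(0.0373)] = 0.519 m.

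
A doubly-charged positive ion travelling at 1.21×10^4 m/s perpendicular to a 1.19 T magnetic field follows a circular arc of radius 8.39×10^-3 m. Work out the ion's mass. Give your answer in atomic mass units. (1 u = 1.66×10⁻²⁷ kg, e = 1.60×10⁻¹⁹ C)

m ≈ 159 u

qvB = mv²/r ⇒ m = qBr/v.
m = (2×1.60×10^-19)(1.19)(8.39×10^-3) / (1.21×10^4) = 2.64×10^-25 kg = 159 u.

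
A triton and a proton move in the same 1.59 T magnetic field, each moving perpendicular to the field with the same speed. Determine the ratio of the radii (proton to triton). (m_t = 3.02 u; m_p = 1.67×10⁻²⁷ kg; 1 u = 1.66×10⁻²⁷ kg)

ratio ≈ 0.333

r = mv/(qB) ⇒ at equal v, r ∝ m/q.
r_{proton}/r_{triton} = 0.333.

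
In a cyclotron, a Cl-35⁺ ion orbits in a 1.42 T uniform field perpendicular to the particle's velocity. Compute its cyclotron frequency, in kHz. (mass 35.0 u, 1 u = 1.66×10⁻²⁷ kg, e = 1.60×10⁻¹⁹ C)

f ≈ 622 kHz

f = qB/(2πm) = (1×1.60×10^-19)(1.42) / [2π(5.81×10^-26)] = 6.22×10^5 Hz.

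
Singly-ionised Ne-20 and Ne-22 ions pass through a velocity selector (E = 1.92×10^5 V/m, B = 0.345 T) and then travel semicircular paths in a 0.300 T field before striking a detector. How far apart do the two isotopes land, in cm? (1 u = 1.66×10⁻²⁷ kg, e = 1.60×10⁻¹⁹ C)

Both emerge at v = E/B₁ = 5.57×10^5 m/s.
r = mv/(qB₂), so r₁ = 0.3849 m and r₂ = 0.4234 m, giving Δr = 0.0385 m.
After a semicircle each ion lands a diameter 2r from the entry slit, so the separation is 2Δr = 0.0770 m.

Δd ≈ 7.70 cm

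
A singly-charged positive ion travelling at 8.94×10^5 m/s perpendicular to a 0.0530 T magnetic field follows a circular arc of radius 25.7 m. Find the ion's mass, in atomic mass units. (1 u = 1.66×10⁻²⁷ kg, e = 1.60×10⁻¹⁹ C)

qvB = mv²/r ⇒ m = qBr/v.
m = (1×1.60×10^-19)(0.0530)(25.7) / (8.94×10^5) = 2.44×10^-25 kg = 147 u.

m ≈ 147 u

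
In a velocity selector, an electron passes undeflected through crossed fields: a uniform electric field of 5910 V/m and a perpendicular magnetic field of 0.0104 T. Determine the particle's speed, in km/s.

For zero net force, qE = qvB, so v = E/B.
v = (5910) / (0.0104) = 5.68×10^5 m/s.

v ≈ 568 km/s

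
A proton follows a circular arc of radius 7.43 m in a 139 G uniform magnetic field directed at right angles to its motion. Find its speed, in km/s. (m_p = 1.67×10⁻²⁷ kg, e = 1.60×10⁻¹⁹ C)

v ≈ 9890 km/s

From qvB = mv²/r, v = qBr/m.
v = (1×1.60×10^-19)(0.0139)(7.43) / (1.67×10^-27) = 9.89×10^6 m/s.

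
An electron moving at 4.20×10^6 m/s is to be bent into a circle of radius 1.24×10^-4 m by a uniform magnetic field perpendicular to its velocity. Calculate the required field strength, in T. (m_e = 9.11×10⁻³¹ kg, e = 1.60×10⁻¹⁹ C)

B ≈ 0.193 T

qvB = mv²/r gives B = mv/(qr).
B = (9.11×10^-31)(4.20×10^6) / [(1×1.60×10^-19)(1.24×10^-4)] = 0.193 T.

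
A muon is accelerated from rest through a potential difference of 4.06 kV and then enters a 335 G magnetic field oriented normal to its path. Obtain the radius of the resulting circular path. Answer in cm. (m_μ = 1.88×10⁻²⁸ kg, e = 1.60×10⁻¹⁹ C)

The kinetic energy gained is K = qV = (1×1.60×10^-19)(4060) = 6.50×10^-16 J.
v = √(2K/m) = 2.63×10^6 m/s.
r = mv/(qB) = (1.88×10^-28)(2.63×10^6) / [(1×1.60×10^-19)(0.0335)] = 0.0922 m.

r ≈ 9.22 cm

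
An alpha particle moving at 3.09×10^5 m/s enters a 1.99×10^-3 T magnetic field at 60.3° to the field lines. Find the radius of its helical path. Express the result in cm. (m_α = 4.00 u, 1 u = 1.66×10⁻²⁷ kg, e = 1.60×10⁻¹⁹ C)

r ≈ 280 cm

Only the perpendicular component v⊥ = v sin60.3° = 2.68×10^5 m/s is bent by the field.
r = m v⊥ /(qB) = (6.64×10^-27)(2.68×10^5) / [(2×1.60×10^-19)(1.99×10^-3)] = 2.80 m.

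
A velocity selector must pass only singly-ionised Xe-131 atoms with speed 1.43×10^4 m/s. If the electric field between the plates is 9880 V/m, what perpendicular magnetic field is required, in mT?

qE = qvB ⇒ B = E/v = (9880) / (1.43×10^4) = 0.691 T.

B ≈ 691 mT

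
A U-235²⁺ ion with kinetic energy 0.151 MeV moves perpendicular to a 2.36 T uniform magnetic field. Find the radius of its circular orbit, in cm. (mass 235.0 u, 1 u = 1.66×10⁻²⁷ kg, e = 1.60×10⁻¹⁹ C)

Convert the energy: K = 0.151 MeV = 2.42×10^-14 J.
v = √(2K/m) = √(2·2.42×10^-14/3.90×10^-25) = 3.52×10^5 m/s.
r = mv/(qB) = (3.90×10^-25)(3.52×10^5) / [(2×1.60×10^-19)(2.36)] = 0.182 m.

r ≈ 18.2 cm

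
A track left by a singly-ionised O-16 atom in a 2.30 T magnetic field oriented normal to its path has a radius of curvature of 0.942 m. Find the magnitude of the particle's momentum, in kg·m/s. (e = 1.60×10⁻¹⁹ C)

Since qvB = mv²/r, the momentum p = mv = qBr.
p = (1×1.60×10^-19)(2.30)(0.942) = 3.47×10^-19 kg·m/s.

p ≈ 3.47×10^-19 kg·m/s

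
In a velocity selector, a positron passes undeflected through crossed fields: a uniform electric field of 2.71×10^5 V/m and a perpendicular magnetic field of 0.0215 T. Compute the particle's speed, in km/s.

For zero net force, qE = qvB, so v = E/B.
v = (2.71×10^5) / (0.0215) = 1.26×10^7 m/s.

v ≈ 12600 km/s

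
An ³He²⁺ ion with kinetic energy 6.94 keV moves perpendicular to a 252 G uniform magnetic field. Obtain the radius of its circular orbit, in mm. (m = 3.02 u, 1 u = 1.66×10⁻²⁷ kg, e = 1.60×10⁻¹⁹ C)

Convert the energy: K = 6.94 keV = 1.11×10^-15 J.
v = √(2K/m) = √(2·1.11×10^-15/5.01×10^-27) = 6.66×10^5 m/s.
r = mv/(qB) = (5.01×10^-27)(6.66×10^5) / [(2×1.60×10^-19)(0.0252)] = 0.414 m.

r ≈ 414 mm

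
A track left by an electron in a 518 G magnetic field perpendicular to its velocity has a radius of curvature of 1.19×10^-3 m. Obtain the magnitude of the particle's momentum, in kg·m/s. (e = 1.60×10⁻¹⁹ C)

p ≈ 9.86×10^-24 kg·m/s

Since qvB = mv²/r, the momentum p = mv = qBr.
p = (1×1.60×10^-19)(0.0518)(1.19×10^-3) = 9.86×10^-24 kg·m/s.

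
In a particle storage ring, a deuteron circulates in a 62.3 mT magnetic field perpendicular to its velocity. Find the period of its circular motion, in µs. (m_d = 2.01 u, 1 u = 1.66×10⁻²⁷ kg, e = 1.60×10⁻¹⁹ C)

The cyclotron period is independent of speed: T = 2πm/(qB).
T = 2π(3.34×10^-27) / [(1×1.60×10^-19)(0.0623)] = 2.10×10^-6 s.

T ≈ 2.10 µs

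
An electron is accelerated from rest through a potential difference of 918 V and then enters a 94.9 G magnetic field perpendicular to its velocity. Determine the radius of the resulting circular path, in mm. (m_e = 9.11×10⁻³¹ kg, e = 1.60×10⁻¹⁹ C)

The kinetic energy gained is K = qV = (1×1.60×10^-19)(918) = 1.47×10^-16 J.
v = √(2K/m) = 1.80×10^7 m/s.
r = mv/(qB) = (9.11×10^-31)(1.80×10^7) / [(1×1.60×10^-19)(9.49×10^-3)] = 0.0108 m.

r ≈ 10.8 mm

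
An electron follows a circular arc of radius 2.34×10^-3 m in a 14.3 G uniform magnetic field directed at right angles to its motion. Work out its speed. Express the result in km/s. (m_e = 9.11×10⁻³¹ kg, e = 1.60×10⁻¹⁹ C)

v ≈ 588 km/s

From qvB = mv²/r, v = qBr/m.
v = (1×1.60×10^-19)(1.43×10^-3)(2.34×10^-3) / (9.11×10^-31) = 5.88×10^5 m/s.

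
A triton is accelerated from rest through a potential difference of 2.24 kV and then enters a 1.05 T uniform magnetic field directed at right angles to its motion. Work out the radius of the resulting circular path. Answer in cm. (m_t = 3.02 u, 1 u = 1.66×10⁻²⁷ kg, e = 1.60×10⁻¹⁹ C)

The kinetic energy gained is K = qV = (1×1.60×10^-19)(2240) = 3.58×10^-16 J.
v = √(2K/m) = 3.78×10^5 m/s.
r = mv/(qB) = (5.01×10^-27)(3.78×10^5) / [(1×1.60×10^-19)(1.05)] = 0.0113 m.

r ≈ 1.13 cm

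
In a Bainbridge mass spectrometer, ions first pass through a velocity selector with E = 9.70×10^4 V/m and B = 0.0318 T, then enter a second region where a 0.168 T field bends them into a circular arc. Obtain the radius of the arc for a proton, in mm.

r ≈ 190 mm

The selector passes v = E/B = 9.70×10^4/0.0318 = 3.05×10^6 m/s.
In the deflection region, r = mv/(qB₂) = (1.67×10^-27)(3.05×10^6) / [(1×1.60×10^-19)(0.168)] = 0.190 m.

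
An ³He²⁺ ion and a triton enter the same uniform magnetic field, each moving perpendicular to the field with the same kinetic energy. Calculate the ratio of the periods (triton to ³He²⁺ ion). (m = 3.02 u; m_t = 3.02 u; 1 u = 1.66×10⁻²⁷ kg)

T = 2πm/(qB) is independent of speed, so T₂/T₁ = (m₂/q₂)/(m₁/q₁).
T_{triton}/T_{³He²⁺ ion} = (5.01×10^-27/1e) / (5.01×10^-27/2e) = 2.00.

ratio ≈ 2.00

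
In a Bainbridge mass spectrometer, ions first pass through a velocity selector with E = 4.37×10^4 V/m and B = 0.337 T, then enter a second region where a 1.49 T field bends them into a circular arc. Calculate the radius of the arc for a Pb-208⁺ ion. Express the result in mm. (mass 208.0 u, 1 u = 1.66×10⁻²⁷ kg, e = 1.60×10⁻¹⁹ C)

The selector passes v = E/B = 4.37×10^4/0.337 = 1.30×10^5 m/s.
In the deflection region, r = mv/(qB₂) = (3.45×10^-25)(1.30×10^5) / [(1×1.60×10^-19)(1.49)] = 0.188 m.

r ≈ 188 mm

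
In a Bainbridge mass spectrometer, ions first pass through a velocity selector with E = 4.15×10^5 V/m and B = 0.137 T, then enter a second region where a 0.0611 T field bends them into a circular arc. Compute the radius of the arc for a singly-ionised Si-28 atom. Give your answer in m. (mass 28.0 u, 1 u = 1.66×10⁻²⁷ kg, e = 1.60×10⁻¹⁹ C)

r ≈ 14.4 m

The selector passes v = E/B = 4.15×10^5/0.137 = 3.03×10^6 m/s.
In the deflection region, r = mv/(qB₂) = (4.65×10^-26)(3.03×10^6) / [(1×1.60×10^-19)(0.0611)] = 14.4 m.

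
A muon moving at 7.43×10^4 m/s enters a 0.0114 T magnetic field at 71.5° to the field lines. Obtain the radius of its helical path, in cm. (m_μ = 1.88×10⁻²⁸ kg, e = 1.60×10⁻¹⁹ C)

Only the perpendicular component v⊥ = v sin71.5° = 7.05×10^4 m/s is bent by the field.
r = m v⊥ /(qB) = (1.88×10^-28)(7.05×10^4) / [(1×1.60×10^-19)(0.0114)] = 7.26×10^-3 m.

r ≈ 0.726 cm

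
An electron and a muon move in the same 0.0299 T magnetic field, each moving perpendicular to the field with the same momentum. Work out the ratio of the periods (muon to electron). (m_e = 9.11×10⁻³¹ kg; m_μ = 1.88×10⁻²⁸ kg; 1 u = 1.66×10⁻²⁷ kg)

ratio ≈ 206

T = 2πm/(qB) is independent of speed, so T₂/T₁ = (m₂/q₂)/(m₁/q₁).
T_{muon}/T_{electron} = (1.88×10^-28/1e) / (9.11×10^-31/1e) = 206.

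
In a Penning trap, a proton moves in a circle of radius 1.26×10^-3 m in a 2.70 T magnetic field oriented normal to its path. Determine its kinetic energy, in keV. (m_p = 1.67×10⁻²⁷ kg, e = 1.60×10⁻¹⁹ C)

K ≈ 0.554 keV

v = qBr/m = (1×1.60×10^-19)(2.70)(1.26×10^-3) / (1.67×10^-27) = 3.26×10^5 m/s.
K = ½mv² = 0.5·(1.67×10^-27)·(3.26×10^5)² = 8.87×10^-17 J = 0.554 keV.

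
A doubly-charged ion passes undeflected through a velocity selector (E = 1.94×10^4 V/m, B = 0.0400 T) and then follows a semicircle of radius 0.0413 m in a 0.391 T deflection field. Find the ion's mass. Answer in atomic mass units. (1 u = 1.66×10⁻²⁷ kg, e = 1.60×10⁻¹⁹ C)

v = E/B₁ = 4.85×10^5 m/s.
From r = mv/(qB₂), m = qB₂r/v = (2×1.60×10^-19)(0.391)(0.0413) / (4.85×10^5) = 1.07×10^-26 kg.
In atomic mass units: m = 1.07×10^-26 / 1.66×10^-27 = 6.42 u.

m ≈ 6.42 u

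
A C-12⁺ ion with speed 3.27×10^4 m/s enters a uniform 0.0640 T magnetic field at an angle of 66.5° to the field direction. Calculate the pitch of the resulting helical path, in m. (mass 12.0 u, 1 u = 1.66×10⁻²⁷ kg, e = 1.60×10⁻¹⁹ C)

The velocity component along B is v∥ = v cos66.5° = 1.30×10^4 m/s.
The cyclotron period T = 2πm/(qB) = 1.22×10^-5 s is set by m, q, B alone.
Pitch = v∥·T = (1.30×10^4)(1.22×10^-5) = 0.159 m.

pitch ≈ 0.159 m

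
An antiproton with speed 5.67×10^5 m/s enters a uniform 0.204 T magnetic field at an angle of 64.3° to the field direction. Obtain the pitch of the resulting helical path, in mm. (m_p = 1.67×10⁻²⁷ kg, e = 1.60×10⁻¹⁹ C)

The velocity component along B is v∥ = v cos64.3° = 2.46×10^5 m/s.
The cyclotron period T = 2πm/(qB) = 3.21×10^-7 s is set by m, q, B alone.
Pitch = v∥·T = (2.46×10^5)(3.21×10^-7) = 0.0790 m.

pitch ≈ 79.0 mm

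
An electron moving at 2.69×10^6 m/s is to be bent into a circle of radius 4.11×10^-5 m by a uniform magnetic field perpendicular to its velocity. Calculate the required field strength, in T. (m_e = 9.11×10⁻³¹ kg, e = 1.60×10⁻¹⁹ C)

qvB = mv²/r gives B = mv/(qr).
B = (9.11×10^-31)(2.69×10^6) / [(1×1.60×10^-19)(4.11×10^-5)] = 0.373 T.

B ≈ 0.373 T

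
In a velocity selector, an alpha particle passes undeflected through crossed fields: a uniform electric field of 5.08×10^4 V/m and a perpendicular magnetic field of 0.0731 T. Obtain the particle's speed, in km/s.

v ≈ 695 km/s

For zero net force, qE = qvB, so v = E/B.
v = (5.08×10^4) / (0.0731) = 6.95×10^5 m/s.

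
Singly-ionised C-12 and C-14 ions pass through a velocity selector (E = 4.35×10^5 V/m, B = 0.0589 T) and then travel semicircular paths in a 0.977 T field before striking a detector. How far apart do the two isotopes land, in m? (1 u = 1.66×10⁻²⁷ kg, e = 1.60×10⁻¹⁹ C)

Δd ≈ 0.314 m

Both emerge at v = E/B₁ = 7.39×10^6 m/s.
r = mv/(qB₂), so r₁ = 0.9411 m and r₂ = 1.098 m, giving Δr = 0.157 m.
After a semicircle each ion lands a diameter 2r from the entry slit, so the separation is 2Δr = 0.314 m.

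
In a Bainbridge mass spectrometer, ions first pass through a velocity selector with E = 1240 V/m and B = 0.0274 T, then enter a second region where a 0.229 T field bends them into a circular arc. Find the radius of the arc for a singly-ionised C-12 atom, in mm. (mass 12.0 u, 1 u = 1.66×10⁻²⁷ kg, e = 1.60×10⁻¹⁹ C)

The selector passes v = E/B = 1240/0.0274 = 4.53×10^4 m/s.
In the deflection region, r = mv/(qB₂) = (1.99×10^-26)(4.53×10^4) / [(1×1.60×10^-19)(0.229)] = 0.0246 m.

r ≈ 24.6 mm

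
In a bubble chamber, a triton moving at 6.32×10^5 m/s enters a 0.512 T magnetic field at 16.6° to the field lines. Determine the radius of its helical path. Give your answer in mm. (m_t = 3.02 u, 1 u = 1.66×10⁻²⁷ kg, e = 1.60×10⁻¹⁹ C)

Only the perpendicular component v⊥ = v sin16.6° = 1.81×10^5 m/s is bent by the field.
r = m v⊥ /(qB) = (5.01×10^-27)(1.81×10^5) / [(1×1.60×10^-19)(0.512)] = 0.0110 m.

r ≈ 11.0 mm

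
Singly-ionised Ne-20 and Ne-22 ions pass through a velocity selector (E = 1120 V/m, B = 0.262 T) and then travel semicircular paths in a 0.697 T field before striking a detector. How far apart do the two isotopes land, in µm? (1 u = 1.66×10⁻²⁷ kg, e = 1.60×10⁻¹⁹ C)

Δd ≈ 255 µm

Both emerge at v = E/B₁ = 4270 m/s.
r = mv/(qB₂), so r₁ = 1.273×10^-3 m and r₂ = 1.400×10^-3 m, giving Δr = 1.27×10^-4 m.
After a semicircle each ion lands a diameter 2r from the entry slit, so the separation is 2Δr = 2.55×10^-4 m.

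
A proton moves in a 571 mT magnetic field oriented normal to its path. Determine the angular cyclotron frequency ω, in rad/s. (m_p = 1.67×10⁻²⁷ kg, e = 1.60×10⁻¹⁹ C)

ω ≈ 5.47×10^7 rad/s

ω = qB/m = (1×1.60×10^-19)(0.571) / (1.67×10^-27) = 5.47×10^7 rad/s.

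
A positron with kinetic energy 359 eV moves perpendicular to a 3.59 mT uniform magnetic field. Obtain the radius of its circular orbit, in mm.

r ≈ 17.8 mm

Convert the energy: K = 359 eV = 5.74×10^-17 J.
v = √(2K/m) = √(2·5.74×10^-17/9.11×10^-31) = 1.12×10^7 m/s.
r = mv/(qB) = (9.11×10^-31)(1.12×10^7) / [(1×1.60×10^-19)(3.59×10^-3)] = 0.0178 m.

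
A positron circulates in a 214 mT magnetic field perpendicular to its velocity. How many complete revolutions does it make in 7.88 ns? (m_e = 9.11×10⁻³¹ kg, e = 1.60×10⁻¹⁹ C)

T = 2πm/(qB) = 2π(9.11×10^-31) / [(1×1.60×10^-19)(0.214)] = 1.6717×10^-10 s.
N = t/T = 7.88×10^-9 / 1.6717×10^-10 ≈ 47.14, so 47 complete revolutions.

N = 47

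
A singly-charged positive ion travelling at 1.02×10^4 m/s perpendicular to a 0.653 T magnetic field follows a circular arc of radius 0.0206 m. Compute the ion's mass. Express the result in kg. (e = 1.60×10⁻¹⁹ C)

m ≈ 2.11×10^-25 kg

qvB = mv²/r ⇒ m = qBr/v.
m = (1×1.60×10^-19)(0.653)(0.0206) / (1.02×10^4) = 2.11×10^-25 kg.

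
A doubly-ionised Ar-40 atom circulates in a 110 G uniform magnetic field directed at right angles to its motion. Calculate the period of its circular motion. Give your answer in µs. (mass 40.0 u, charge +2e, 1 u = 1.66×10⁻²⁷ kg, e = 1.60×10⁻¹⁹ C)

T ≈ 119 µs

The cyclotron period is independent of speed: T = 2πm/(qB).
T = 2π(6.64×10^-26) / [(2×1.60×10^-19)(0.0110)] = 1.19×10^-4 s.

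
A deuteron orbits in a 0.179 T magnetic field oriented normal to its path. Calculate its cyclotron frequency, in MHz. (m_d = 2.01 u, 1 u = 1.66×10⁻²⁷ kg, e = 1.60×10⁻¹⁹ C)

f = qB/(2πm) = (1×1.60×10^-19)(0.179) / [2π(3.34×10^-27)] = 1.37×10^6 Hz.

f ≈ 1.37 MHz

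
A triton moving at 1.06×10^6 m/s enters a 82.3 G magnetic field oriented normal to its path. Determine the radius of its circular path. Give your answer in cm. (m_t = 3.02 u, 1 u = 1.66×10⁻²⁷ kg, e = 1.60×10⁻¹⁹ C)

The magnetic force provides the centripetal force: qvB = mv²/r, so r = mv/(qB).
r = (5.01×10^-27 kg)(1.06×10^6 m/s) / [(1×1.60×10^-19 C)(8.23×10^-3 T)] = 4.04 m.

r ≈ 404 cm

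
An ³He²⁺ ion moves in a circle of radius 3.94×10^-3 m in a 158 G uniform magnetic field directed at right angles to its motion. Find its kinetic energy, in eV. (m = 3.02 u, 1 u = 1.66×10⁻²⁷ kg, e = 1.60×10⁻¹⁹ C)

K ≈ 0.247 eV

v = qBr/m = (2×1.60×10^-19)(0.0158)(3.94×10^-3) / (5.01×10^-27) = 3970 m/s.
K = ½mv² = 0.5·(5.01×10^-27)·(3970)² = 3.96×10^-20 J = 0.247 eV.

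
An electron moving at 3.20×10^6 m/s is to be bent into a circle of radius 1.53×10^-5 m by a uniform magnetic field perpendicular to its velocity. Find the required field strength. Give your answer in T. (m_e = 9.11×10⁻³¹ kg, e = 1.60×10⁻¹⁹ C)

B ≈ 1.19 T

qvB = mv²/r gives B = mv/(qr).
B = (9.11×10^-31)(3.20×10^6) / [(1×1.60×10^-19)(1.53×10^-5)] = 1.19 T.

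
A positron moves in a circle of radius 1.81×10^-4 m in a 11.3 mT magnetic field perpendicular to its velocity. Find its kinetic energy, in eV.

v = qBr/m = (1×1.60×10^-19)(0.0113)(1.81×10^-4) / (9.11×10^-31) = 3.59×10^5 m/s.
K = ½mv² = 0.5·(9.11×10^-31)·(3.59×10^5)² = 5.88×10^-20 J = 0.367 eV.

K ≈ 0.367 eV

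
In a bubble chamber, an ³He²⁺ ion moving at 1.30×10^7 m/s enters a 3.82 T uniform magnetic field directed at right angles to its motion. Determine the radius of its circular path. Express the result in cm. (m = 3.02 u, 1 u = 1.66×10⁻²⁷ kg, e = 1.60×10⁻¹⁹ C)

The magnetic force provides the centripetal force: qvB = mv²/r, so r = mv/(qB).
r = (5.01×10^-27 kg)(1.30×10^7 m/s) / [(2×1.60×10^-19 C)(3.82 T)] = 0.0533 m.

r ≈ 5.33 cm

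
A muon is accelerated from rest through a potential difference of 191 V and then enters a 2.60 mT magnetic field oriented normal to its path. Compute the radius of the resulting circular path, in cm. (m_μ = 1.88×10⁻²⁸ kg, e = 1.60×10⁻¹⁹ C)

r ≈ 25.8 cm

The kinetic energy gained is K = qV = (1×1.60×10^-19)(191) = 3.06×10^-17 J.
v = √(2K/m) = 5.70×10^5 m/s.
r = mv/(qB) = (1.88×10^-28)(5.70×10^5) / [(1×1.60×10^-19)(2.60×10^-3)] = 0.258 m.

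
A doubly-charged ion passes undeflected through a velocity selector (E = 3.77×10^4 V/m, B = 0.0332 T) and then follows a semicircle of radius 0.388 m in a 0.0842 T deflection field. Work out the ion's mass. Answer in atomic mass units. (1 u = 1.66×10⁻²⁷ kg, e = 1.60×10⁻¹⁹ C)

m ≈ 5.55 u

v = E/B₁ = 1.14×10^6 m/s.
From r = mv/(qB₂), m = qB₂r/v = (2×1.60×10^-19)(0.0842)(0.388) / (1.14×10^6) = 9.21×10^-27 kg.
In atomic mass units: m = 9.21×10^-27 / 1.66×10^-27 = 5.55 u.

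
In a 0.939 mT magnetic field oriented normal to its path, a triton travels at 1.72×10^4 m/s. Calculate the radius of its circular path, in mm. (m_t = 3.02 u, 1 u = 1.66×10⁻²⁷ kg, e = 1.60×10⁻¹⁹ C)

r ≈ 574 mm

The magnetic force provides the centripetal force: qvB = mv²/r, so r = mv/(qB).
r = (5.01×10^-27 kg)(1.72×10^4 m/s) / [(1×1.60×10^-19 C)(9.39×10^-4 T)] = 0.574 m.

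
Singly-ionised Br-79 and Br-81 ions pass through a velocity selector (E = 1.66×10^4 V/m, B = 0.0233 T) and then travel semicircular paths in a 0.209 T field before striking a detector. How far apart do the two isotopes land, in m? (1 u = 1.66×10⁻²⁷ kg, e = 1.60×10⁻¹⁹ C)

Δd ≈ 0.141 m

Both emerge at v = E/B₁ = 7.12×10^5 m/s.
r = mv/(qB₂), so r₁ = 2.7940 m and r₂ = 2.8647 m, giving Δr = 0.0707 m.
After a semicircle each ion lands a diameter 2r from the entry slit, so the separation is 2Δr = 0.141 m.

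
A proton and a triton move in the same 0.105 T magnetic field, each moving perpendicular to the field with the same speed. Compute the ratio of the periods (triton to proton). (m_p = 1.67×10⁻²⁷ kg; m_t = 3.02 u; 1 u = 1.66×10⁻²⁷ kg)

T = 2πm/(qB) is independent of speed, so T₂/T₁ = (m₂/q₂)/(m₁/q₁).
T_{triton}/T_{proton} = (5.01×10^-27/1e) / (1.67×10^-27/1e) = 3.00.

ratio ≈ 3.00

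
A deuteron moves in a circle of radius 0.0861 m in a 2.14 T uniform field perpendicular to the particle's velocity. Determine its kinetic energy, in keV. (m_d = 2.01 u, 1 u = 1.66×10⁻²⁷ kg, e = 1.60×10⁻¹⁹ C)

v = qBr/m = (1×1.60×10^-19)(2.14)(0.0861) / (3.34×10^-27) = 8.84×10^6 m/s.
K = ½mv² = 0.5·(3.34×10^-27)·(8.84×10^6)² = 1.30×10^-13 J = 814 keV.

K ≈ 814 keV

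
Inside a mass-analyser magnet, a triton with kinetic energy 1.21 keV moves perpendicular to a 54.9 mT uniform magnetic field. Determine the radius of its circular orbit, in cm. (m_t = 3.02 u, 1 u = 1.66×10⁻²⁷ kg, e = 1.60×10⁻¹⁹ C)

Convert the energy: K = 1.21 keV = 1.94×10^-16 J.
v = √(2K/m) = √(2·1.94×10^-16/5.01×10^-27) = 2.78×10^5 m/s.
r = mv/(qB) = (5.01×10^-27)(2.78×10^5) / [(1×1.60×10^-19)(0.0549)] = 0.159 m.

r ≈ 15.9 cm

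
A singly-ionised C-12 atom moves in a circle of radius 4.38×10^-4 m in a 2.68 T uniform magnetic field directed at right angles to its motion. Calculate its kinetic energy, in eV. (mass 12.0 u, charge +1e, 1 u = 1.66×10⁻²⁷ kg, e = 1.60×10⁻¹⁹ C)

K ≈ 5.53 eV

v = qBr/m = (1×1.60×10^-19)(2.68)(4.38×10^-4) / (1.99×10^-26) = 9430 m/s.
K = ½mv² = 0.5·(1.99×10^-26)·(9430)² = 8.85×10^-19 J = 5.53 eV.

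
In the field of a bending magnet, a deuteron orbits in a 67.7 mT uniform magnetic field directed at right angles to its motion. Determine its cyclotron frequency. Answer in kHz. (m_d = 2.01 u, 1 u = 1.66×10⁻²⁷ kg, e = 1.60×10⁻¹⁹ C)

f = qB/(2πm) = (1×1.60×10^-19)(0.0677) / [2π(3.34×10^-27)] = 5.17×10^5 Hz.

f ≈ 517 kHz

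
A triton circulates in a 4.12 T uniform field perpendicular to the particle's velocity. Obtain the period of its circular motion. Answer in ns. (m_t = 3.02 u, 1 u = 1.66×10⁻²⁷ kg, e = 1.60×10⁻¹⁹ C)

The cyclotron period is independent of speed: T = 2πm/(qB).
T = 2π(5.01×10^-27) / [(1×1.60×10^-19)(4.12)] = 4.78×10^-8 s.

T ≈ 47.8 ns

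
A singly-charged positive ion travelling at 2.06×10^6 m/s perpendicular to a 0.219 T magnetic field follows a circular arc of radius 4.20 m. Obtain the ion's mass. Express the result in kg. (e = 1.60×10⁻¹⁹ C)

m ≈ 7.14×10^-26 kg

qvB = mv²/r ⇒ m = qBr/v.
m = (1×1.60×10^-19)(0.219)(4.20) / (2.06×10^6) = 7.14×10^-26 kg.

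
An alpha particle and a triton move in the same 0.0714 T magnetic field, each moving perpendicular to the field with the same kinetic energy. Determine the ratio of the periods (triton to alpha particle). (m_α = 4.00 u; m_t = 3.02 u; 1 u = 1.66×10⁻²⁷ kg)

T = 2πm/(qB) is independent of speed, so T₂/T₁ = (m₂/q₂)/(m₁/q₁).
T_{triton}/T_{alpha particle} = (5.01×10^-27/1e) / (6.64×10^-27/2e) = 1.51.

ratio ≈ 1.51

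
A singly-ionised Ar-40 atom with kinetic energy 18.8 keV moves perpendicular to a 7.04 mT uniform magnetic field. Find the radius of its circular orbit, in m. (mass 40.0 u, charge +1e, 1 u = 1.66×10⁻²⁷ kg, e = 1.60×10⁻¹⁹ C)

r ≈ 17.7 m

Convert the energy: K = 18.8 keV = 3.01×10^-15 J.
v = √(2K/m) = √(2·3.01×10^-15/6.64×10^-26) = 3.01×10^5 m/s.
r = mv/(qB) = (6.64×10^-26)(3.01×10^5) / [(1×1.60×10^-19)(7.04×10^-3)] = 17.7 m.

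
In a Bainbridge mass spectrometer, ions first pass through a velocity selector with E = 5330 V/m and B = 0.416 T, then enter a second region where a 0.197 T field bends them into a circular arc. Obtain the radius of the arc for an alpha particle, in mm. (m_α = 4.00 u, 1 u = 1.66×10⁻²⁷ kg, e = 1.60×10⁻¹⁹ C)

The selector passes v = E/B = 5330/0.416 = 1.28×10^4 m/s.
In the deflection region, r = mv/(qB₂) = (6.64×10^-27)(1.28×10^4) / [(2×1.60×10^-19)(0.197)] = 1.35×10^-3 m.

r ≈ 1.35 mm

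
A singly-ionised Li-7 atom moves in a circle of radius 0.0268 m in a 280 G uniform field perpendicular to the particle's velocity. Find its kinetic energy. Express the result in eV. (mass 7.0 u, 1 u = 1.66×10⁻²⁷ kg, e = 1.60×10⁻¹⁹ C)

v = qBr/m = (1×1.60×10^-19)(0.0280)(0.0268) / (1.16×10^-26) = 1.03×10^4 m/s.
K = ½mv² = 0.5·(1.16×10^-26)·(1.03×10^4)² = 6.20×10^-19 J = 3.88 eV.

K ≈ 3.88 eV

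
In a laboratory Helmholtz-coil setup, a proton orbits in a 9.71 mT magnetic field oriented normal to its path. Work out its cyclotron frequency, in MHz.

f ≈ 0.148 MHz

f = qB/(2πm) = (1×1.60×10^-19)(9.71×10^-3) / [2π(1.67×10^-27)] = 1.48×10^5 Hz.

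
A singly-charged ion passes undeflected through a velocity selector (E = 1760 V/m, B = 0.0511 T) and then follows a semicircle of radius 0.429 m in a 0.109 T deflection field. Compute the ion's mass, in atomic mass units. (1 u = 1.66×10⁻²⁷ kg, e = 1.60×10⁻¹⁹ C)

m ≈ 131 u

v = E/B₁ = 3.44×10^4 m/s.
From r = mv/(qB₂), m = qB₂r/v = (1×1.60×10^-19)(0.109)(0.429) / (3.44×10^4) = 2.17×10^-25 kg.
In atomic mass units: m = 2.17×10^-25 / 1.66×10^-27 = 131 u.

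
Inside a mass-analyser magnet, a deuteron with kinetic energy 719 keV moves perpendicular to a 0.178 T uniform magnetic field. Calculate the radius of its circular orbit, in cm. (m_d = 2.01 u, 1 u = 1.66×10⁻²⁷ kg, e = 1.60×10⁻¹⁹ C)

Convert the energy: K = 719 keV = 1.15×10^-13 J.
v = √(2K/m) = √(2·1.15×10^-13/3.34×10^-27) = 8.30×10^6 m/s.
r = mv/(qB) = (3.34×10^-27)(8.30×10^6) / [(1×1.60×10^-19)(0.178)] = 0.973 m.

r ≈ 97.3 cm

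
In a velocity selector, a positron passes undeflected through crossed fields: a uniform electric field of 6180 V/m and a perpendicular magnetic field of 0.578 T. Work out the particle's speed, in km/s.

v ≈ 10.7 km/s

For zero net force, qE = qvB, so v = E/B.
v = (6180) / (0.578) = 1.07×10^4 m/s.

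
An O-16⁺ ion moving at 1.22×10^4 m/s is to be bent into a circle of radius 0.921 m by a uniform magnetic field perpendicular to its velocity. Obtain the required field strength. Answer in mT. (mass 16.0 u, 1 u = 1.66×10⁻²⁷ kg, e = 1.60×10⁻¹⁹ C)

qvB = mv²/r gives B = mv/(qr).
B = (2.66×10^-26)(1.22×10^4) / [(1×1.60×10^-19)(0.921)] = 2.20×10^-3 T.

B ≈ 2.20 mT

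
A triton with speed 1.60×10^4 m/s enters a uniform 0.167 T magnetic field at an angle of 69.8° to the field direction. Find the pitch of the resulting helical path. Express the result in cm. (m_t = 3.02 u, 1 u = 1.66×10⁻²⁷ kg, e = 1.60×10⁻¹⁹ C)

pitch ≈ 0.651 cm

The velocity component along B is v∥ = v cos69.8° = 5520 m/s.
The cyclotron period T = 2πm/(qB) = 1.18×10^-6 s is set by m, q, B alone.
Pitch = v∥·T = (5520)(1.18×10^-6) = 6.51×10^-3 m.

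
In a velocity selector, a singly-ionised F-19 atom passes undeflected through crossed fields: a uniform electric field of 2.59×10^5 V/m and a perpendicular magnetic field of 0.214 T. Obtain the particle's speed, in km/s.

v ≈ 1210 km/s

For zero net force, qE = qvB, so v = E/B.
v = (2.59×10^5) / (0.214) = 1.21×10^6 m/s.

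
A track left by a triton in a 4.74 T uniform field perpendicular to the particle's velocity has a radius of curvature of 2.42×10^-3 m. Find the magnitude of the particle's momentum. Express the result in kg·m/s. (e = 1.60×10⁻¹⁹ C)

Since qvB = mv²/r, the momentum p = mv = qBr.
p = (1×1.60×10^-19)(4.74)(2.42×10^-3) = 1.84×10^-21 kg·m/s.

p ≈ 1.84×10^-21 kg·m/s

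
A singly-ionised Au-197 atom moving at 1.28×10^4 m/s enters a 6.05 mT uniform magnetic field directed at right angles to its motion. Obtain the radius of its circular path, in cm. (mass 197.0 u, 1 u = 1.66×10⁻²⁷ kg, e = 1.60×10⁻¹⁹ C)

The magnetic force provides the centripetal force: qvB = mv²/r, so r = mv/(qB).
r = (3.27×10^-25 kg)(1.28×10^4 m/s) / [(1×1.60×10^-19 C)(6.05×10^-3 T)] = 4.32 m.

r ≈ 432 cm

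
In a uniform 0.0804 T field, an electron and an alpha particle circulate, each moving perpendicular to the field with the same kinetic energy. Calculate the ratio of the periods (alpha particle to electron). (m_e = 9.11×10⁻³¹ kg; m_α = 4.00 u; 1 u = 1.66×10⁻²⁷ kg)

ratio ≈ 3640

T = 2πm/(qB) is independent of speed, so T₂/T₁ = (m₂/q₂)/(m₁/q₁).
T_{alpha particle}/T_{electron} = (6.64×10^-27/2e) / (9.11×10^-31/1e) = 3640.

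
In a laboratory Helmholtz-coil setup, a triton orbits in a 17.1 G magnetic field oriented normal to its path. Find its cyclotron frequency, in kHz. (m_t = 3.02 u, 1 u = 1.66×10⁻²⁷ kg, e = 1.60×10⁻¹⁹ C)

f = qB/(2πm) = (1×1.60×10^-19)(1.71×10^-3) / [2π(5.01×10^-27)] = 8690 Hz.

f ≈ 8.69 kHz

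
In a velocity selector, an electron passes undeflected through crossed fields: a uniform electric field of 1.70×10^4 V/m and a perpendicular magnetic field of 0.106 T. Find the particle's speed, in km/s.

v ≈ 160 km/s

For zero net force, qE = qvB, so v = E/B.
v = (1.70×10^4) / (0.106) = 1.60×10^5 m/s.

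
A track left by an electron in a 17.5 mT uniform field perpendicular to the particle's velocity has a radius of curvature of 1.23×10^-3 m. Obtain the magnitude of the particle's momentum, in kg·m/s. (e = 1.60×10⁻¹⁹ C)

Since qvB = mv²/r, the momentum p = mv = qBr.
p = (1×1.60×10^-19)(0.0175)(1.23×10^-3) = 3.44×10^-24 kg·m/s.

p ≈ 3.44×10^-24 kg·m/s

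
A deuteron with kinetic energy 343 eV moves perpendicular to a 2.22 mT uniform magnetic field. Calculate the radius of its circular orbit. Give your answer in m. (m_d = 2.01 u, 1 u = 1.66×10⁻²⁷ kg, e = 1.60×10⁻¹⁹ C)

Convert the energy: K = 343 eV = 5.49×10^-17 J.
v = √(2K/m) = √(2·5.49×10^-17/3.34×10^-27) = 1.81×10^5 m/s.
r = mv/(qB) = (3.34×10^-27)(1.81×10^5) / [(1×1.60×10^-19)(2.22×10^-3)] = 1.70 m.

r ≈ 1.70 m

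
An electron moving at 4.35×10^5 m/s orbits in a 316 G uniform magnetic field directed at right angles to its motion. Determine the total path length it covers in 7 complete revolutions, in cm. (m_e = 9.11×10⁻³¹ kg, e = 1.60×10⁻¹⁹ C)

L ≈ 0.345 cm

r = mv/(qB) = 7.84×10^-5 m, so one revolution covers 2πr = 4.92×10^-4 m.
In 7 revolutions: L = 7·2πr = 3.45×10^-3 m.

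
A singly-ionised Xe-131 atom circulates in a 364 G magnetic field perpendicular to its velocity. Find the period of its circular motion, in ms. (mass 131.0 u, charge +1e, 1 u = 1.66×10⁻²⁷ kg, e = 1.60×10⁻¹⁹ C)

The cyclotron period is independent of speed: T = 2πm/(qB).
T = 2π(2.17×10^-25) / [(1×1.60×10^-19)(0.0364)] = 2.35×10^-4 s.

T ≈ 0.235 ms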